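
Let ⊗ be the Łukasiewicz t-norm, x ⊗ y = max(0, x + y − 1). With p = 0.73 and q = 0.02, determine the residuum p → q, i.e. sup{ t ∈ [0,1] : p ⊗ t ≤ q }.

0.29

The residuum of the Łukasiewicz t-norm gives the supremum: min(1, 1 − 0.73 + 0.02).
1 − 0.73 + 0.02 = 0.29, so t = min(1, 0.29) = 0.29.
Check: 0.73 ⊗ 0.29 = max(0, 0.02) = 0.02 ≤ 0.02.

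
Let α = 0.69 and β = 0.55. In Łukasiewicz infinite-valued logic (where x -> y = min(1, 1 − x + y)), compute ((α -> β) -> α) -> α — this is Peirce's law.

0.86

α -> β = min(1, 1 − 0.69 + 0.55) = min(1, 0.86) = 0.86
(α -> β) -> α = min(1, 1 − 0.86 + 0.69) = min(1, 0.83) = 0.83
((α -> β) -> α) -> α = min(1, 1 − 0.83 + 0.69) = min(1, 0.86) = 0.86
(The value 0.86 < 1 shows this instance is not satisfied; not a Ł∞-tautology in general.)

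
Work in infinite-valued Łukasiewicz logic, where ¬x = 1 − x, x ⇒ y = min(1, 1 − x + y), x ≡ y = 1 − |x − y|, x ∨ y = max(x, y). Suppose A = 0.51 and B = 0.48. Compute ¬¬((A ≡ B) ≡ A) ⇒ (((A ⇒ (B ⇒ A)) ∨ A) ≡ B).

0.94

A ≡ B = 1 − |0.51 − 0.48| = 1 − 0.03 = 0.97
(A ≡ B) ≡ A = 1 − |0.97 − 0.51| = 1 − 0.46 = 0.54
¬((A ≡ B) ≡ A) = 1 − 0.54 = 0.46
¬¬((A ≡ B) ≡ A) = 1 − 0.46 = 0.54
B ⇒ A = min(1, 1 − 0.48 + 0.51) = min(1, 1.03) = 1.00
A ⇒ (B ⇒ A) = min(1, 1 − 0.51 + 1.00) = min(1, 1.49) = 1.00
(A ⇒ (B ⇒ A)) ∨ A = max(1.00, 0.51) = 1.00
((A ⇒ (B ⇒ A)) ∨ A) ≡ B = 1 − |1.00 − 0.48| = 1 − 0.52 = 0.48
¬¬((A ≡ B) ≡ A) ⇒ (((A ⇒ (B ⇒ A)) ∨ A) ≡ B) = min(1, 1 − 0.54 + 0.48) = min(1, 0.94) = 0.94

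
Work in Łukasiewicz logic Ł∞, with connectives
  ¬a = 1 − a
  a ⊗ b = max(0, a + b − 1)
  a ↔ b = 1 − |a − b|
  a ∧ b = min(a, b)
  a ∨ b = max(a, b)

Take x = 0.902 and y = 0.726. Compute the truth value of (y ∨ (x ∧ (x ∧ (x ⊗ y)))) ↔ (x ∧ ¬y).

x ⊗ y = max(0, 0.902 + 0.726 − 1) = max(0, 0.628) = 0.628
x ∧ (x ⊗ y) = min(0.902, 0.628) = 0.628
x ∧ (x ∧ (x ⊗ y)) = min(0.902, 0.628) = 0.628
y ∨ (x ∧ (x ∧ (x ⊗ y))) = max(0.726, 0.628) = 0.726
¬y = 1 − 0.726 = 0.274
x ∧ ¬y = min(0.902, 0.274) = 0.274
(y ∨ (x ∧ (x ∧ (x ⊗ y)))) ↔ (x ∧ ¬y) = 1 − |0.726 − 0.274| = 1 − 0.452 = 0.548

0.548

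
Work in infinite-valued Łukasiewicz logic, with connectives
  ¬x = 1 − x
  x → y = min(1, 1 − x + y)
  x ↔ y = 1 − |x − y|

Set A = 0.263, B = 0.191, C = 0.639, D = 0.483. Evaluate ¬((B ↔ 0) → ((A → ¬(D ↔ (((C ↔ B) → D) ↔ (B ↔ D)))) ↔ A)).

0.546

B ↔ 0 = 1 − |0.191 − 0.000| = 1 − 0.191 = 0.809
C ↔ B = 1 − |0.639 − 0.191| = 1 − 0.448 = 0.552
(C ↔ B) → D = min(1, 1 − 0.552 + 0.483) = min(1, 0.931) = 0.931
B ↔ D = 1 − |0.191 − 0.483| = 1 − 0.292 = 0.708
((C ↔ B) → D) ↔ (B ↔ D) = 1 − |0.931 − 0.708| = 1 − 0.223 = 0.777
D ↔ (((C ↔ B) → D) ↔ (B ↔ D)) = 1 − |0.483 − 0.777| = 1 − 0.294 = 0.706
¬(D ↔ (((C ↔ B) → D) ↔ (B ↔ D))) = 1 − 0.706 = 0.294
A → ¬(D ↔ (((C ↔ B) → D) ↔ (B ↔ D))) = min(1, 1 − 0.263 + 0.294) = min(1, 1.031) = 1.000
(A → ¬(D ↔ (((C ↔ B) → D) ↔ (B ↔ D)))) ↔ A = 1 − |1.000 − 0.263| = 1 − 0.737 = 0.263
(B ↔ 0) → ((A → ¬(D ↔ (((C ↔ B) → D) ↔ (B ↔ D)))) ↔ A) = min(1, 1 − 0.809 + 0.263) = min(1, 0.454) = 0.454
¬((B ↔ 0) → ((A → ¬(D ↔ (((C ↔ B) → D) ↔ (B ↔ D)))) ↔ A)) = 1 − 0.454 = 0.546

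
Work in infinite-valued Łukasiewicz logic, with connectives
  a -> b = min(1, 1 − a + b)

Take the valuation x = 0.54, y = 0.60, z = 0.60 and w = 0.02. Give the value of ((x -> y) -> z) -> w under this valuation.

0.42

x -> y = min(1, 1 − 0.54 + 0.60) = min(1, 1.06) = 1.00
(x -> y) -> z = min(1, 1 − 1.00 + 0.60) = min(1, 0.60) = 0.60
((x -> y) -> z) -> w = min(1, 1 − 0.60 + 0.02) = min(1, 0.42) = 0.42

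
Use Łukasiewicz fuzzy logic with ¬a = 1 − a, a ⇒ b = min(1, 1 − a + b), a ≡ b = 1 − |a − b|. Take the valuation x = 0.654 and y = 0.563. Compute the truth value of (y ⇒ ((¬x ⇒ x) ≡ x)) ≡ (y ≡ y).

¬x = 1 − 0.654 = 0.346
¬x ⇒ x = min(1, 1 − 0.346 + 0.654) = min(1, 1.308) = 1.000
(¬x ⇒ x) ≡ x = 1 − |1.000 − 0.654| = 1 − 0.346 = 0.654
y ⇒ ((¬x ⇒ x) ≡ x) = min(1, 1 − 0.563 + 0.654) = min(1, 1.091) = 1.000
y ≡ y = 1 − |0.563 − 0.563| = 1 − 0.000 = 1.000
(y ⇒ ((¬x ⇒ x) ≡ x)) ≡ (y ≡ y) = 1 − |1.000 − 1.000| = 1 − 0.000 = 1.000

1.000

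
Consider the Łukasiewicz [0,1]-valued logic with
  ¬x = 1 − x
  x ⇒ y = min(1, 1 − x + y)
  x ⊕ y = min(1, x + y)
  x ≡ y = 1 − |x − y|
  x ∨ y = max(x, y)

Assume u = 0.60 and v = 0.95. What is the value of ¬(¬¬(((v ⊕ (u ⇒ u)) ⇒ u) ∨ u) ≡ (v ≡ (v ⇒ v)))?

0.35

u ⇒ u = min(1, 1 − 0.60 + 0.60) = min(1, 1.00) = 1.00
v ⊕ (u ⇒ u) = min(1, 0.95 + 1.00) = min(1, 1.95) = 1.00
(v ⊕ (u ⇒ u)) ⇒ u = min(1, 1 − 1.00 + 0.60) = min(1, 0.60) = 0.60
((v ⊕ (u ⇒ u)) ⇒ u) ∨ u = max(0.60, 0.60) = 0.60
¬(((v ⊕ (u ⇒ u)) ⇒ u) ∨ u) = 1 − 0.60 = 0.40
¬¬(((v ⊕ (u ⇒ u)) ⇒ u) ∨ u) = 1 − 0.40 = 0.60
v ⇒ v = min(1, 1 − 0.95 + 0.95) = min(1, 1.00) = 1.00
v ≡ (v ⇒ v) = 1 − |0.95 − 1.00| = 1 − 0.05 = 0.95
¬¬(((v ⊕ (u ⇒ u)) ⇒ u) ∨ u) ≡ (v ≡ (v ⇒ v)) = 1 − |0.60 − 0.95| = 1 − 0.35 = 0.65
¬(¬¬(((v ⊕ (u ⇒ u)) ⇒ u) ∨ u) ≡ (v ≡ (v ⇒ v))) = 1 − 0.65 = 0.35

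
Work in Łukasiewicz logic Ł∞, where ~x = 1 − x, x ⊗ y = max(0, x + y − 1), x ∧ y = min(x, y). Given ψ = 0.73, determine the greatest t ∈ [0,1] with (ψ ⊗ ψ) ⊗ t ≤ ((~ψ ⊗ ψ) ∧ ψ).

0.54

ψ ⊗ ψ = max(0, 0.73 + 0.73 − 1) = max(0, 0.46) = 0.46
So the left factor is ψ ⊗ ψ = 0.46.
~ψ = 1 − 0.73 = 0.27
~ψ ⊗ ψ = max(0, 0.27 + 0.73 − 1) = max(0, 0.00) = 0.00
(~ψ ⊗ ψ) ∧ ψ = min(0.00, 0.73) = 0.00
So the right-hand bound is (~ψ ⊗ ψ) ∧ ψ = 0.00.
The residuum of the Łukasiewicz t-norm gives the supremum: min(1, 1 − 0.46 + 0.00).
1 − 0.46 + 0.00 = 0.54, so t = min(1, 0.54) = 0.54.
Check: 0.46 ⊗ 0.54 = max(0, 0.00) = 0.00 ≤ 0.00.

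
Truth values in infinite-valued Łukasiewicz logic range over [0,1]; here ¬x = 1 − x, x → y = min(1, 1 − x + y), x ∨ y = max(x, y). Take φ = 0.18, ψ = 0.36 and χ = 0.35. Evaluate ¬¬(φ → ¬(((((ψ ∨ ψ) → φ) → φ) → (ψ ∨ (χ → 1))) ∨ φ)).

0.82

ψ ∨ ψ = max(0.36, 0.36) = 0.36
(ψ ∨ ψ) → φ = min(1, 1 − 0.36 + 0.18) = min(1, 0.82) = 0.82
((ψ ∨ ψ) → φ) → φ = min(1, 1 − 0.82 + 0.18) = min(1, 0.36) = 0.36
χ → 1 = min(1, 1 − 0.35 + 1.00) = min(1, 1.65) = 1.00
ψ ∨ (χ → 1) = max(0.36, 1.00) = 1.00
(((ψ ∨ ψ) → φ) → φ) → (ψ ∨ (χ → 1)) = min(1, 1 − 0.36 + 1.00) = min(1, 1.64) = 1.00
((((ψ ∨ ψ) → φ) → φ) → (ψ ∨ (χ → 1))) ∨ φ = max(1.00, 0.18) = 1.00
¬(((((ψ ∨ ψ) → φ) → φ) → (ψ ∨ (χ → 1))) ∨ φ) = 1 − 1.00 = 0.00
φ → ¬(((((ψ ∨ ψ) → φ) → φ) → (ψ ∨ (χ → 1))) ∨ φ) = min(1, 1 − 0.18 + 0.00) = min(1, 0.82) = 0.82
¬(φ → ¬(((((ψ ∨ ψ) → φ) → φ) → (ψ ∨ (χ → 1))) ∨ φ)) = 1 − 0.82 = 0.18
¬¬(φ → ¬(((((ψ ∨ ψ) → φ) → φ) → (ψ ∨ (χ → 1))) ∨ φ)) = 1 − 0.18 = 0.82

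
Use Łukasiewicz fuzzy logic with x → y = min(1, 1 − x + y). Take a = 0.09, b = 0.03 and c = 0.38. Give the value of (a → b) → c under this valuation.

a → b = min(1, 1 − 0.09 + 0.03) = min(1, 0.94) = 0.94
(a → b) → c = min(1, 1 − 0.94 + 0.38) = min(1, 0.44) = 0.44

0.44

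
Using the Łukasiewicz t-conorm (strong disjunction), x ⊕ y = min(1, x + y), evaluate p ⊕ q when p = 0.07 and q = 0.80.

0.87

p ⊕ q = min(1, 0.07 + 0.80) = min(1, 0.87) = 0.87
For comparison, the Gödel t-conorm max(x, y) would give 0.80.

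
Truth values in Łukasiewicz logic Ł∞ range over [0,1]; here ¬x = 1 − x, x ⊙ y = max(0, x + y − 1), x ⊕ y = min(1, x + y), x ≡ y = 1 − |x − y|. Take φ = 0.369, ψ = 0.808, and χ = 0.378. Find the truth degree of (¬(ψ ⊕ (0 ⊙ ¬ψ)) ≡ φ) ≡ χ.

0.555

¬ψ = 1 − 0.808 = 0.192
0 ⊙ ¬ψ = max(0, 0.000 + 0.192 − 1) = max(0, -0.808) = 0.000
ψ ⊕ (0 ⊙ ¬ψ) = min(1, 0.808 + 0.000) = min(1, 0.808) = 0.808
¬(ψ ⊕ (0 ⊙ ¬ψ)) = 1 − 0.808 = 0.192
¬(ψ ⊕ (0 ⊙ ¬ψ)) ≡ φ = 1 − |0.192 − 0.369| = 1 − 0.177 = 0.823
(¬(ψ ⊕ (0 ⊙ ¬ψ)) ≡ φ) ≡ χ = 1 − |0.823 − 0.378| = 1 − 0.445 = 0.555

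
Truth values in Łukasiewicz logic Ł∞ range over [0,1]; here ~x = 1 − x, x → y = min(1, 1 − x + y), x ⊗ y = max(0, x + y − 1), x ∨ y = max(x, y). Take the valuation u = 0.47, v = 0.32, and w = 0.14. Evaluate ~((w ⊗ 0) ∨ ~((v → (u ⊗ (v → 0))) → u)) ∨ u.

w ⊗ 0 = max(0, 0.14 + 0.00 − 1) = max(0, -0.86) = 0.00
v → 0 = min(1, 1 − 0.32 + 0.00) = min(1, 0.68) = 0.68
u ⊗ (v → 0) = max(0, 0.47 + 0.68 − 1) = max(0, 0.15) = 0.15
v → (u ⊗ (v → 0)) = min(1, 1 − 0.32 + 0.15) = min(1, 0.83) = 0.83
(v → (u ⊗ (v → 0))) → u = min(1, 1 − 0.83 + 0.47) = min(1, 0.64) = 0.64
~((v → (u ⊗ (v → 0))) → u) = 1 − 0.64 = 0.36
(w ⊗ 0) ∨ ~((v → (u ⊗ (v → 0))) → u) = max(0.00, 0.36) = 0.36
~((w ⊗ 0) ∨ ~((v → (u ⊗ (v → 0))) → u)) = 1 − 0.36 = 0.64
~((w ⊗ 0) ∨ ~((v → (u ⊗ (v → 0))) → u)) ∨ u = max(0.64, 0.47) = 0.64

0.64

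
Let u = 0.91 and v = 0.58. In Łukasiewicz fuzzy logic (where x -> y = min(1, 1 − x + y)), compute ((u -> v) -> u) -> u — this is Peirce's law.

0.91

u -> v = min(1, 1 − 0.91 + 0.58) = min(1, 0.67) = 0.67
(u -> v) -> u = min(1, 1 − 0.67 + 0.91) = min(1, 1.24) = 1.00
((u -> v) -> u) -> u = min(1, 1 − 1.00 + 0.91) = min(1, 0.91) = 0.91
(The value 0.91 < 1 shows this instance is not satisfied; not a Ł∞-tautology in general.)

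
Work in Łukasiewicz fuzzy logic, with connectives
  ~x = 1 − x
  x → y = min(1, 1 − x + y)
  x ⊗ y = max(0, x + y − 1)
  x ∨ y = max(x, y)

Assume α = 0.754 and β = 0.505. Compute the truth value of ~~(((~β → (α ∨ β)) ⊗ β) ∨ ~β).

0.505

~β = 1 − 0.505 = 0.495
α ∨ β = max(0.754, 0.505) = 0.754
~β → (α ∨ β) = min(1, 1 − 0.495 + 0.754) = min(1, 1.259) = 1.000
(~β → (α ∨ β)) ⊗ β = max(0, 1.000 + 0.505 − 1) = max(0, 0.505) = 0.505
((~β → (α ∨ β)) ⊗ β) ∨ ~β = max(0.505, 0.495) = 0.505
~(((~β → (α ∨ β)) ⊗ β) ∨ ~β) = 1 − 0.505 = 0.495
~~(((~β → (α ∨ β)) ⊗ β) ∨ ~β) = 1 − 0.495 = 0.505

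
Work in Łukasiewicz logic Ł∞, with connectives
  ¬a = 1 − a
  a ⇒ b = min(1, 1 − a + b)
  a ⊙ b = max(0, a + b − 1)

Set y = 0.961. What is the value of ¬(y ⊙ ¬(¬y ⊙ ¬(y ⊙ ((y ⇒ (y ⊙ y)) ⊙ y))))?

0.039

¬y = 1 − 0.961 = 0.039
y ⊙ y = max(0, 0.961 + 0.961 − 1) = max(0, 0.922) = 0.922
y ⇒ (y ⊙ y) = min(1, 1 − 0.961 + 0.922) = min(1, 0.961) = 0.961
(y ⇒ (y ⊙ y)) ⊙ y = max(0, 0.961 + 0.961 − 1) = max(0, 0.922) = 0.922
y ⊙ ((y ⇒ (y ⊙ y)) ⊙ y) = max(0, 0.961 + 0.922 − 1) = max(0, 0.883) = 0.883
¬(y ⊙ ((y ⇒ (y ⊙ y)) ⊙ y)) = 1 − 0.883 = 0.117
¬y ⊙ ¬(y ⊙ ((y ⇒ (y ⊙ y)) ⊙ y)) = max(0, 0.039 + 0.117 − 1) = max(0, -0.844) = 0.000
¬(¬y ⊙ ¬(y ⊙ ((y ⇒ (y ⊙ y)) ⊙ y))) = 1 − 0.000 = 1.000
y ⊙ ¬(¬y ⊙ ¬(y ⊙ ((y ⇒ (y ⊙ y)) ⊙ y))) = max(0, 0.961 + 1.000 − 1) = max(0, 0.961) = 0.961
¬(y ⊙ ¬(¬y ⊙ ¬(y ⊙ ((y ⇒ (y ⊙ y)) ⊙ y)))) = 1 − 0.961 = 0.039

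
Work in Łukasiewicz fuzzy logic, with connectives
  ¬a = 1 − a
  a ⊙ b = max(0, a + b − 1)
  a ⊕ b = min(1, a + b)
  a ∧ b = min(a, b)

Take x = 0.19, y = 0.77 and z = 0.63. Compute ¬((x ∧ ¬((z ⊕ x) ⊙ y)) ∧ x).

0.81

z ⊕ x = min(1, 0.63 + 0.19) = min(1, 0.82) = 0.82
(z ⊕ x) ⊙ y = max(0, 0.82 + 0.77 − 1) = max(0, 0.59) = 0.59
¬((z ⊕ x) ⊙ y) = 1 − 0.59 = 0.41
x ∧ ¬((z ⊕ x) ⊙ y) = min(0.19, 0.41) = 0.19
(x ∧ ¬((z ⊕ x) ⊙ y)) ∧ x = min(0.19, 0.19) = 0.19
¬((x ∧ ¬((z ⊕ x) ⊙ y)) ∧ x) = 1 − 0.19 = 0.81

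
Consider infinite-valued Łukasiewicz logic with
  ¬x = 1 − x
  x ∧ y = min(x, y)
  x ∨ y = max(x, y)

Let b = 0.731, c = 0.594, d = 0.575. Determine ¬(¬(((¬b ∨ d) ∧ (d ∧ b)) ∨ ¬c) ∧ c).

¬b = 1 − 0.731 = 0.269
¬b ∨ d = max(0.269, 0.575) = 0.575
d ∧ b = min(0.575, 0.731) = 0.575
(¬b ∨ d) ∧ (d ∧ b) = min(0.575, 0.575) = 0.575
¬c = 1 − 0.594 = 0.406
((¬b ∨ d) ∧ (d ∧ b)) ∨ ¬c = max(0.575, 0.406) = 0.575
¬(((¬b ∨ d) ∧ (d ∧ b)) ∨ ¬c) = 1 − 0.575 = 0.425
¬(((¬b ∨ d) ∧ (d ∧ b)) ∨ ¬c) ∧ c = min(0.425, 0.594) = 0.425
¬(¬(((¬b ∨ d) ∧ (d ∧ b)) ∨ ¬c) ∧ c) = 1 − 0.425 = 0.575

0.575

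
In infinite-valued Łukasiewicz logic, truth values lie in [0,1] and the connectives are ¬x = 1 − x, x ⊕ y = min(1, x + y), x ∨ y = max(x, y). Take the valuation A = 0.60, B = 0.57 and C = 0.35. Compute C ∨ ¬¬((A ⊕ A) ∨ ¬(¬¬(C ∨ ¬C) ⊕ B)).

A ⊕ A = min(1, 0.60 + 0.60) = min(1, 1.20) = 1.00
¬C = 1 − 0.35 = 0.65
C ∨ ¬C = max(0.35, 0.65) = 0.65
¬(C ∨ ¬C) = 1 − 0.65 = 0.35
¬¬(C ∨ ¬C) = 1 − 0.35 = 0.65
¬¬(C ∨ ¬C) ⊕ B = min(1, 0.65 + 0.57) = min(1, 1.22) = 1.00
¬(¬¬(C ∨ ¬C) ⊕ B) = 1 − 1.00 = 0.00
(A ⊕ A) ∨ ¬(¬¬(C ∨ ¬C) ⊕ B) = max(1.00, 0.00) = 1.00
¬((A ⊕ A) ∨ ¬(¬¬(C ∨ ¬C) ⊕ B)) = 1 − 1.00 = 0.00
¬¬((A ⊕ A) ∨ ¬(¬¬(C ∨ ¬C) ⊕ B)) = 1 − 0.00 = 1.00
C ∨ ¬¬((A ⊕ A) ∨ ¬(¬¬(C ∨ ¬C) ⊕ B)) = max(0.35, 1.00) = 1.00

1.00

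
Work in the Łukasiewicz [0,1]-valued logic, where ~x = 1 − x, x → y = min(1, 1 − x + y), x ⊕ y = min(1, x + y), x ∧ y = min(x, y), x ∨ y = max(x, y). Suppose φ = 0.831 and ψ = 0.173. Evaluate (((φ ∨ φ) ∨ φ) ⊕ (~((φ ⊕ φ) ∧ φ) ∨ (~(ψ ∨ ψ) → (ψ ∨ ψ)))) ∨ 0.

φ ∨ φ = max(0.831, 0.831) = 0.831
(φ ∨ φ) ∨ φ = max(0.831, 0.831) = 0.831
φ ⊕ φ = min(1, 0.831 + 0.831) = min(1, 1.662) = 1.000
(φ ⊕ φ) ∧ φ = min(1.000, 0.831) = 0.831
~((φ ⊕ φ) ∧ φ) = 1 − 0.831 = 0.169
ψ ∨ ψ = max(0.173, 0.173) = 0.173
~(ψ ∨ ψ) = 1 − 0.173 = 0.827
~(ψ ∨ ψ) → (ψ ∨ ψ) = min(1, 1 − 0.827 + 0.173) = min(1, 0.346) = 0.346
~((φ ⊕ φ) ∧ φ) ∨ (~(ψ ∨ ψ) → (ψ ∨ ψ)) = max(0.169, 0.346) = 0.346
((φ ∨ φ) ∨ φ) ⊕ (~((φ ⊕ φ) ∧ φ) ∨ (~(ψ ∨ ψ) → (ψ ∨ ψ))) = min(1, 0.831 + 0.346) = min(1, 1.177) = 1.000
(((φ ∨ φ) ∨ φ) ⊕ (~((φ ⊕ φ) ∧ φ) ∨ (~(ψ ∨ ψ) → (ψ ∨ ψ)))) ∨ 0 = max(1.000, 0.000) = 1.000

1.000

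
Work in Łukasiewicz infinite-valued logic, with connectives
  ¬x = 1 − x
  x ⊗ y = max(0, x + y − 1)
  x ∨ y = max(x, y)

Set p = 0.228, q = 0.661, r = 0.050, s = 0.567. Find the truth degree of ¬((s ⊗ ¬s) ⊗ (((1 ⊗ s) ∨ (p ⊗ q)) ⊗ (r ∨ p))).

1.000

¬s = 1 − 0.567 = 0.433
s ⊗ ¬s = max(0, 0.567 + 0.433 − 1) = max(0, 0.000) = 0.000
1 ⊗ s = max(0, 1.000 + 0.567 − 1) = max(0, 0.567) = 0.567
p ⊗ q = max(0, 0.228 + 0.661 − 1) = max(0, -0.111) = 0.000
(1 ⊗ s) ∨ (p ⊗ q) = max(0.567, 0.000) = 0.567
r ∨ p = max(0.050, 0.228) = 0.228
((1 ⊗ s) ∨ (p ⊗ q)) ⊗ (r ∨ p) = max(0, 0.567 + 0.228 − 1) = max(0, -0.205) = 0.000
(s ⊗ ¬s) ⊗ (((1 ⊗ s) ∨ (p ⊗ q)) ⊗ (r ∨ p)) = max(0, 0.000 + 0.000 − 1) = max(0, -1.000) = 0.000
¬((s ⊗ ¬s) ⊗ (((1 ⊗ s) ∨ (p ⊗ q)) ⊗ (r ∨ p))) = 1 − 0.000 = 1.000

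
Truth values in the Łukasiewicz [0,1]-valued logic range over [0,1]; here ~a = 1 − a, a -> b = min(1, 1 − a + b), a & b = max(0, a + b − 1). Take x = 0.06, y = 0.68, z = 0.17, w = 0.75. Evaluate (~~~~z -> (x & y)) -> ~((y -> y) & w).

~z = 1 − 0.17 = 0.83
~~z = 1 − 0.83 = 0.17
~~~z = 1 − 0.17 = 0.83
~~~~z = 1 − 0.83 = 0.17
x & y = max(0, 0.06 + 0.68 − 1) = max(0, -0.26) = 0.00
~~~~z -> (x & y) = min(1, 1 − 0.17 + 0.00) = min(1, 0.83) = 0.83
y -> y = min(1, 1 − 0.68 + 0.68) = min(1, 1.00) = 1.00
(y -> y) & w = max(0, 1.00 + 0.75 − 1) = max(0, 0.75) = 0.75
~((y -> y) & w) = 1 − 0.75 = 0.25
(~~~~z -> (x & y)) -> ~((y -> y) & w) = min(1, 1 − 0.83 + 0.25) = min(1, 0.42) = 0.42

0.42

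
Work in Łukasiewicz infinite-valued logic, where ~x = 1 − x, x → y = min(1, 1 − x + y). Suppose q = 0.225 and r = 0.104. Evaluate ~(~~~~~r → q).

~r = 1 − 0.104 = 0.896
~~r = 1 − 0.896 = 0.104
~~~r = 1 − 0.104 = 0.896
~~~~r = 1 − 0.896 = 0.104
~~~~~r = 1 − 0.104 = 0.896
~~~~~r → q = min(1, 1 − 0.896 + 0.225) = min(1, 0.329) = 0.329
~(~~~~~r → q) = 1 − 0.329 = 0.671

0.671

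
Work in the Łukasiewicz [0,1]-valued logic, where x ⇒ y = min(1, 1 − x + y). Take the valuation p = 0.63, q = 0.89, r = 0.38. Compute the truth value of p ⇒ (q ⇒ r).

q ⇒ r = min(1, 1 − 0.89 + 0.38) = min(1, 0.49) = 0.49
p ⇒ (q ⇒ r) = min(1, 1 − 0.63 + 0.49) = min(1, 0.86) = 0.86

0.86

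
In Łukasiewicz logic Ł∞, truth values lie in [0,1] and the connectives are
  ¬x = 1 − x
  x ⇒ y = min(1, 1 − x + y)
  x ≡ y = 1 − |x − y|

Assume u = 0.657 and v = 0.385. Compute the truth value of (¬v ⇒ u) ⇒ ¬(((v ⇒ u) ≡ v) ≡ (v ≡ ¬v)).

0.385

¬v = 1 − 0.385 = 0.615
¬v ⇒ u = min(1, 1 − 0.615 + 0.657) = min(1, 1.042) = 1.000
v ⇒ u = min(1, 1 − 0.385 + 0.657) = min(1, 1.272) = 1.000
(v ⇒ u) ≡ v = 1 − |1.000 − 0.385| = 1 − 0.615 = 0.385
v ≡ ¬v = 1 − |0.385 − 0.615| = 1 − 0.230 = 0.770
((v ⇒ u) ≡ v) ≡ (v ≡ ¬v) = 1 − |0.385 − 0.770| = 1 − 0.385 = 0.615
¬(((v ⇒ u) ≡ v) ≡ (v ≡ ¬v)) = 1 − 0.615 = 0.385
(¬v ⇒ u) ⇒ ¬(((v ⇒ u) ≡ v) ≡ (v ≡ ¬v)) = min(1, 1 − 1.000 + 0.385) = min(1, 0.385) = 0.385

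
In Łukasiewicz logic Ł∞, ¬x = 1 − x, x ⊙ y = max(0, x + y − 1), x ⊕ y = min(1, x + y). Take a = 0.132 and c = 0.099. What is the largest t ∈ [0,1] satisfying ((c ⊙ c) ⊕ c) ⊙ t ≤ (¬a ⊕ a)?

c ⊙ c = max(0, 0.099 + 0.099 − 1) = max(0, -0.802) = 0.000
(c ⊙ c) ⊕ c = min(1, 0.000 + 0.099) = min(1, 0.099) = 0.099
So the left factor is (c ⊙ c) ⊕ c = 0.099.
¬a = 1 − 0.132 = 0.868
¬a ⊕ a = min(1, 0.868 + 0.132) = min(1, 1.000) = 1.000
So the right-hand bound is ¬a ⊕ a = 1.000.
The residuum of the Łukasiewicz t-norm gives the supremum: min(1, 1 − 0.099 + 1.000).
1 − 0.099 + 1.000 = 1.901, so t = min(1, 1.901) = 1.000.
Check: 0.099 ⊙ 1.000 = max(0, 0.099) = 0.099 ≤ 1.000.

1.000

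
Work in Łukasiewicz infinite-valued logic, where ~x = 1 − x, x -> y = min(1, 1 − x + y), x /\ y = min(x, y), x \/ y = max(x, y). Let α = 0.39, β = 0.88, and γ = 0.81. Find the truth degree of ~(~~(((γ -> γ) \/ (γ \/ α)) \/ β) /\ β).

γ -> γ = min(1, 1 − 0.81 + 0.81) = min(1, 1.00) = 1.00
γ \/ α = max(0.81, 0.39) = 0.81
(γ -> γ) \/ (γ \/ α) = max(1.00, 0.81) = 1.00
((γ -> γ) \/ (γ \/ α)) \/ β = max(1.00, 0.88) = 1.00
~(((γ -> γ) \/ (γ \/ α)) \/ β) = 1 − 1.00 = 0.00
~~(((γ -> γ) \/ (γ \/ α)) \/ β) = 1 − 0.00 = 1.00
~~(((γ -> γ) \/ (γ \/ α)) \/ β) /\ β = min(1.00, 0.88) = 0.88
~(~~(((γ -> γ) \/ (γ \/ α)) \/ β) /\ β) = 1 − 0.88 = 0.12

0.12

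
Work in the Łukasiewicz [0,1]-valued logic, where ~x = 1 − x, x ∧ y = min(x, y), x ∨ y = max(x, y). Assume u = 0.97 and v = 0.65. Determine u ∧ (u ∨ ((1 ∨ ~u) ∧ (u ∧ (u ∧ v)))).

0.97

~u = 1 − 0.97 = 0.03
1 ∨ ~u = max(1.00, 0.03) = 1.00
u ∧ v = min(0.97, 0.65) = 0.65
u ∧ (u ∧ v) = min(0.97, 0.65) = 0.65
(1 ∨ ~u) ∧ (u ∧ (u ∧ v)) = min(1.00, 0.65) = 0.65
u ∨ ((1 ∨ ~u) ∧ (u ∧ (u ∧ v))) = max(0.97, 0.65) = 0.97
u ∧ (u ∨ ((1 ∨ ~u) ∧ (u ∧ (u ∧ v)))) = min(0.97, 0.97) = 0.97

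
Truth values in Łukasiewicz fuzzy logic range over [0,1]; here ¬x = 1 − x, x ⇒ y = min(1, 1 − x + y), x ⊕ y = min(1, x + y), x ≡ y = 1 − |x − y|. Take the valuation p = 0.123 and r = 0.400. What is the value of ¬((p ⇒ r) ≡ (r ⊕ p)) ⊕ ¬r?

p ⇒ r = min(1, 1 − 0.123 + 0.400) = min(1, 1.277) = 1.000
r ⊕ p = min(1, 0.400 + 0.123) = min(1, 0.523) = 0.523
(p ⇒ r) ≡ (r ⊕ p) = 1 − |1.000 − 0.523| = 1 − 0.477 = 0.523
¬((p ⇒ r) ≡ (r ⊕ p)) = 1 − 0.523 = 0.477
¬r = 1 − 0.400 = 0.600
¬((p ⇒ r) ≡ (r ⊕ p)) ⊕ ¬r = min(1, 0.477 + 0.600) = min(1, 1.077) = 1.000

1.000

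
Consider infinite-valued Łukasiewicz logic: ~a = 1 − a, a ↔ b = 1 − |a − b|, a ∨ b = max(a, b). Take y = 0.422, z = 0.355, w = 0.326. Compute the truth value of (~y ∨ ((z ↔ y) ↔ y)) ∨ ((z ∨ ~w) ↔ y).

0.748

~y = 1 − 0.422 = 0.578
z ↔ y = 1 − |0.355 − 0.422| = 1 − 0.067 = 0.933
(z ↔ y) ↔ y = 1 − |0.933 − 0.422| = 1 − 0.511 = 0.489
~y ∨ ((z ↔ y) ↔ y) = max(0.578, 0.489) = 0.578
~w = 1 − 0.326 = 0.674
z ∨ ~w = max(0.355, 0.674) = 0.674
(z ∨ ~w) ↔ y = 1 − |0.674 − 0.422| = 1 − 0.252 = 0.748
(~y ∨ ((z ↔ y) ↔ y)) ∨ ((z ∨ ~w) ↔ y) = max(0.578, 0.748) = 0.748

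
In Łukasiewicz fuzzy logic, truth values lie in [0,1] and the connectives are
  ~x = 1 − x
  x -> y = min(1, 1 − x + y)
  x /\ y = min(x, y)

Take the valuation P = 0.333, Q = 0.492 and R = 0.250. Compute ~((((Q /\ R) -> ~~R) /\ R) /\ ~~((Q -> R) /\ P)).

Q /\ R = min(0.492, 0.250) = 0.250
~R = 1 − 0.250 = 0.750
~~R = 1 − 0.750 = 0.250
(Q /\ R) -> ~~R = min(1, 1 − 0.250 + 0.250) = min(1, 1.000) = 1.000
((Q /\ R) -> ~~R) /\ R = min(1.000, 0.250) = 0.250
Q -> R = min(1, 1 − 0.492 + 0.250) = min(1, 0.758) = 0.758
(Q -> R) /\ P = min(0.758, 0.333) = 0.333
~((Q -> R) /\ P) = 1 − 0.333 = 0.667
~~((Q -> R) /\ P) = 1 − 0.667 = 0.333
(((Q /\ R) -> ~~R) /\ R) /\ ~~((Q -> R) /\ P) = min(0.250, 0.333) = 0.250
~((((Q /\ R) -> ~~R) /\ R) /\ ~~((Q -> R) /\ P)) = 1 − 0.250 = 0.750

0.750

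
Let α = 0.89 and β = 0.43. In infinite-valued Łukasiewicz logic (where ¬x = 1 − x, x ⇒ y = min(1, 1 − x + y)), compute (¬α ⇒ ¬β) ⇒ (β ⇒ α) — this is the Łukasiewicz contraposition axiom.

¬α = 1 − 0.89 = 0.11
¬β = 1 − 0.43 = 0.57
¬α ⇒ ¬β = min(1, 1 − 0.11 + 0.57) = min(1, 1.46) = 1.00
β ⇒ α = min(1, 1 − 0.43 + 0.89) = min(1, 1.46) = 1.00
(¬α ⇒ ¬β) ⇒ (β ⇒ α) = min(1, 1 − 1.00 + 1.00) = min(1, 1.00) = 1.00
(As expected: an axiom of Ł∞, always 1.)

1.00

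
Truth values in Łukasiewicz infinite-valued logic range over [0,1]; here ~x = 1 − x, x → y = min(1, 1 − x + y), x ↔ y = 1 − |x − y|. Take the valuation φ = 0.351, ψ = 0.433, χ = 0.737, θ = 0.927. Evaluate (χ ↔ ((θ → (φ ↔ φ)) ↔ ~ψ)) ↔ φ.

0.521

φ ↔ φ = 1 − |0.351 − 0.351| = 1 − 0.000 = 1.000
θ → (φ ↔ φ) = min(1, 1 − 0.927 + 1.000) = min(1, 1.073) = 1.000
~ψ = 1 − 0.433 = 0.567
(θ → (φ ↔ φ)) ↔ ~ψ = 1 − |1.000 − 0.567| = 1 − 0.433 = 0.567
χ ↔ ((θ → (φ ↔ φ)) ↔ ~ψ) = 1 − |0.737 − 0.567| = 1 − 0.170 = 0.830
(χ ↔ ((θ → (φ ↔ φ)) ↔ ~ψ)) ↔ φ = 1 − |0.830 − 0.351| = 1 − 0.479 = 0.521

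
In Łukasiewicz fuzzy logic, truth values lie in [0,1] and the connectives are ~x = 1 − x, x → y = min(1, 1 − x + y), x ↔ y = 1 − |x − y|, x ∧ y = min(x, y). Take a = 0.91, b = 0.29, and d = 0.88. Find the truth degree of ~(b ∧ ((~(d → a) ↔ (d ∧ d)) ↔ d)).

d → a = min(1, 1 − 0.88 + 0.91) = min(1, 1.03) = 1.00
~(d → a) = 1 − 1.00 = 0.00
d ∧ d = min(0.88, 0.88) = 0.88
~(d → a) ↔ (d ∧ d) = 1 − |0.00 − 0.88| = 1 − 0.88 = 0.12
(~(d → a) ↔ (d ∧ d)) ↔ d = 1 − |0.12 − 0.88| = 1 − 0.76 = 0.24
b ∧ ((~(d → a) ↔ (d ∧ d)) ↔ d) = min(0.29, 0.24) = 0.24
~(b ∧ ((~(d → a) ↔ (d ∧ d)) ↔ d)) = 1 − 0.24 = 0.76

0.76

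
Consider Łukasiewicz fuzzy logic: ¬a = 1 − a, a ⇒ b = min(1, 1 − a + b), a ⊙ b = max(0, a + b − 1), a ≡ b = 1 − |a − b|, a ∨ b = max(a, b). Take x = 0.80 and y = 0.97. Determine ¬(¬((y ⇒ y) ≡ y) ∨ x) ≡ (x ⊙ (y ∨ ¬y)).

0.43

y ⇒ y = min(1, 1 − 0.97 + 0.97) = min(1, 1.00) = 1.00
(y ⇒ y) ≡ y = 1 − |1.00 − 0.97| = 1 − 0.03 = 0.97
¬((y ⇒ y) ≡ y) = 1 − 0.97 = 0.03
¬((y ⇒ y) ≡ y) ∨ x = max(0.03, 0.80) = 0.80
¬(¬((y ⇒ y) ≡ y) ∨ x) = 1 − 0.80 = 0.20
¬y = 1 − 0.97 = 0.03
y ∨ ¬y = max(0.97, 0.03) = 0.97
x ⊙ (y ∨ ¬y) = max(0, 0.80 + 0.97 − 1) = max(0, 0.77) = 0.77
¬(¬((y ⇒ y) ≡ y) ∨ x) ≡ (x ⊙ (y ∨ ¬y)) = 1 − |0.20 − 0.77| = 1 − 0.57 = 0.43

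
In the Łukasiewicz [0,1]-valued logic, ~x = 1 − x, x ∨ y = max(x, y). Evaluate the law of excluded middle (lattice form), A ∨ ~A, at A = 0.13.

0.87

~A = 1 − 0.13 = 0.87
A ∨ ~A = max(0.13, 0.87) = 0.87
(The value 0.87 < 1 shows this instance is not satisfied; not a Ł∞-tautology — its value is max(a, 1−a).)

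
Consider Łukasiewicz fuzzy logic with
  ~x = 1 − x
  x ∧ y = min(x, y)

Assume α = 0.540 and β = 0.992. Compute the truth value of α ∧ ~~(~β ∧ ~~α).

0.008

~β = 1 − 0.992 = 0.008
~α = 1 − 0.540 = 0.460
~~α = 1 − 0.460 = 0.540
~β ∧ ~~α = min(0.008, 0.540) = 0.008
~(~β ∧ ~~α) = 1 − 0.008 = 0.992
~~(~β ∧ ~~α) = 1 − 0.992 = 0.008
α ∧ ~~(~β ∧ ~~α) = min(0.540, 0.008) = 0.008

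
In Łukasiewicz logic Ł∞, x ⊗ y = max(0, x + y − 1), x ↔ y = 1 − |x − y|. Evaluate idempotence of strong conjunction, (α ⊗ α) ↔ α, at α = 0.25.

0.75

α ⊗ α = max(0, 0.25 + 0.25 − 1) = max(0, -0.50) = 0.00
(α ⊗ α) ↔ α = 1 − |0.00 − 0.25| = 1 − 0.25 = 0.75
(The value 0.75 < 1 shows this instance is not satisfied; fails in Ł∞ since a ⊗ a = max(0, 2a−1) ≠ a in general.)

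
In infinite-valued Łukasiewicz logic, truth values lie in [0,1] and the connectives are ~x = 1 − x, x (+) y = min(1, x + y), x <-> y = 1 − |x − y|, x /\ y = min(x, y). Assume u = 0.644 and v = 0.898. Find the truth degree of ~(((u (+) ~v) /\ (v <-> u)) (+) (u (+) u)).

0.000

~v = 1 − 0.898 = 0.102
u (+) ~v = min(1, 0.644 + 0.102) = min(1, 0.746) = 0.746
v <-> u = 1 − |0.898 − 0.644| = 1 − 0.254 = 0.746
(u (+) ~v) /\ (v <-> u) = min(0.746, 0.746) = 0.746
u (+) u = min(1, 0.644 + 0.644) = min(1, 1.288) = 1.000
((u (+) ~v) /\ (v <-> u)) (+) (u (+) u) = min(1, 0.746 + 1.000) = min(1, 1.746) = 1.000
~(((u (+) ~v) /\ (v <-> u)) (+) (u (+) u)) = 1 − 1.000 = 0.000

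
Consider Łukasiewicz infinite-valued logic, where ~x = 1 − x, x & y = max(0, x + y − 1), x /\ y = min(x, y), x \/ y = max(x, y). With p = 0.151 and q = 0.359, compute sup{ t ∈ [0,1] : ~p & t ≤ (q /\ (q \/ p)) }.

~p = 1 − 0.151 = 0.849
So the left factor is ~p = 0.849.
q \/ p = max(0.359, 0.151) = 0.359
q /\ (q \/ p) = min(0.359, 0.359) = 0.359
So the right-hand bound is q /\ (q \/ p) = 0.359.
The residuum of the Łukasiewicz t-norm gives the supremum: min(1, 1 − 0.849 + 0.359).
1 − 0.849 + 0.359 = 0.510, so t = min(1, 0.510) = 0.510.
Check: 0.849 & 0.510 = max(0, 0.359) = 0.359 ≤ 0.359.

0.510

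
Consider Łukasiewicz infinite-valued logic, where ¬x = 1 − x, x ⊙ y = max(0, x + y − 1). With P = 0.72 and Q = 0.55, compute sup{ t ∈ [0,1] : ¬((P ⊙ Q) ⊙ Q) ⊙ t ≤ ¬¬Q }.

P ⊙ Q = max(0, 0.72 + 0.55 − 1) = max(0, 0.27) = 0.27
(P ⊙ Q) ⊙ Q = max(0, 0.27 + 0.55 − 1) = max(0, -0.18) = 0.00
¬((P ⊙ Q) ⊙ Q) = 1 − 0.00 = 1.00
So the left factor is ¬((P ⊙ Q) ⊙ Q) = 1.00.
¬Q = 1 − 0.55 = 0.45
¬¬Q = 1 − 0.45 = 0.55
So the right-hand bound is ¬¬Q = 0.55.
The residuum of the Łukasiewicz t-norm gives the supremum: min(1, 1 − 1.00 + 0.55).
1 − 1.00 + 0.55 = 0.55, so t = min(1, 0.55) = 0.55.
Check: 1.00 ⊙ 0.55 = max(0, 0.55) = 0.55 ≤ 0.55.

0.55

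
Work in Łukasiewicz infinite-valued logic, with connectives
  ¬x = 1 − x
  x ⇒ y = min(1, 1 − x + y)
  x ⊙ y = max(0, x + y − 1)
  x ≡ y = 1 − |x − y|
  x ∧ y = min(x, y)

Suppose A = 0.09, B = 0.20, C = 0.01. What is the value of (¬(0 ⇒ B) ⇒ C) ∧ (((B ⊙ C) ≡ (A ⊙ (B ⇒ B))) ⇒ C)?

0 ⇒ B = min(1, 1 − 0.00 + 0.20) = min(1, 1.20) = 1.00
¬(0 ⇒ B) = 1 − 1.00 = 0.00
¬(0 ⇒ B) ⇒ C = min(1, 1 − 0.00 + 0.01) = min(1, 1.01) = 1.00
B ⊙ C = max(0, 0.20 + 0.01 − 1) = max(0, -0.79) = 0.00
B ⇒ B = min(1, 1 − 0.20 + 0.20) = min(1, 1.00) = 1.00
A ⊙ (B ⇒ B) = max(0, 0.09 + 1.00 − 1) = max(0, 0.09) = 0.09
(B ⊙ C) ≡ (A ⊙ (B ⇒ B)) = 1 − |0.00 − 0.09| = 1 − 0.09 = 0.91
((B ⊙ C) ≡ (A ⊙ (B ⇒ B))) ⇒ C = min(1, 1 − 0.91 + 0.01) = min(1, 0.10) = 0.10
(¬(0 ⇒ B) ⇒ C) ∧ (((B ⊙ C) ≡ (A ⊙ (B ⇒ B))) ⇒ C) = min(1.00, 0.10) = 0.10

0.10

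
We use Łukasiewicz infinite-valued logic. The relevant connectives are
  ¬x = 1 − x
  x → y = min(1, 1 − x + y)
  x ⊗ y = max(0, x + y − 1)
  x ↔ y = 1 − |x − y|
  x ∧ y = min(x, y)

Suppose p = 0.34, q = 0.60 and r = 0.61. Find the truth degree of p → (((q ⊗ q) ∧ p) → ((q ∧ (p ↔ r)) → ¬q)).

1.00

q ⊗ q = max(0, 0.60 + 0.60 − 1) = max(0, 0.20) = 0.20
(q ⊗ q) ∧ p = min(0.20, 0.34) = 0.20
p ↔ r = 1 − |0.34 − 0.61| = 1 − 0.27 = 0.73
q ∧ (p ↔ r) = min(0.60, 0.73) = 0.60
¬q = 1 − 0.60 = 0.40
(q ∧ (p ↔ r)) → ¬q = min(1, 1 − 0.60 + 0.40) = min(1, 0.80) = 0.80
((q ⊗ q) ∧ p) → ((q ∧ (p ↔ r)) → ¬q) = min(1, 1 − 0.20 + 0.80) = min(1, 1.60) = 1.00
p → (((q ⊗ q) ∧ p) → ((q ∧ (p ↔ r)) → ¬q)) = min(1, 1 − 0.34 + 1.00) = min(1, 1.66) = 1.00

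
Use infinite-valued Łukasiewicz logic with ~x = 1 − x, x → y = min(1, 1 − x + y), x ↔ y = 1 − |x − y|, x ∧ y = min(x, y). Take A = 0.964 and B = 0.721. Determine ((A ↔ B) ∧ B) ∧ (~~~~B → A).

A ↔ B = 1 − |0.964 − 0.721| = 1 − 0.243 = 0.757
(A ↔ B) ∧ B = min(0.757, 0.721) = 0.721
~B = 1 − 0.721 = 0.279
~~B = 1 − 0.279 = 0.721
~~~B = 1 − 0.721 = 0.279
~~~~B = 1 − 0.279 = 0.721
~~~~B → A = min(1, 1 − 0.721 + 0.964) = min(1, 1.243) = 1.000
((A ↔ B) ∧ B) ∧ (~~~~B → A) = min(0.721, 1.000) = 0.721

0.721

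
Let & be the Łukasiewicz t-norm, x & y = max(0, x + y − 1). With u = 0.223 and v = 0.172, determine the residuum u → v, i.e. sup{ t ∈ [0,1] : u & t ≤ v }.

0.949

The residuum of the Łukasiewicz t-norm gives the supremum: min(1, 1 − 0.223 + 0.172).
1 − 0.223 + 0.172 = 0.949, so t = min(1, 0.949) = 0.949.
Check: 0.223 & 0.949 = max(0, 0.172) = 0.172 ≤ 0.172.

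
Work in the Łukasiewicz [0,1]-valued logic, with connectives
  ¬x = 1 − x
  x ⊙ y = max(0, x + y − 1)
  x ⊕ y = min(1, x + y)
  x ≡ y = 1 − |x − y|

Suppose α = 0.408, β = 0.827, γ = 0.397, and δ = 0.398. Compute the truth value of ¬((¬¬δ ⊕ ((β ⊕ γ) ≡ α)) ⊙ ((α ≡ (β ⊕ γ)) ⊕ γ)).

¬δ = 1 − 0.398 = 0.602
¬¬δ = 1 − 0.602 = 0.398
β ⊕ γ = min(1, 0.827 + 0.397) = min(1, 1.224) = 1.000
(β ⊕ γ) ≡ α = 1 − |1.000 − 0.408| = 1 − 0.592 = 0.408
¬¬δ ⊕ ((β ⊕ γ) ≡ α) = min(1, 0.398 + 0.408) = min(1, 0.806) = 0.806
α ≡ (β ⊕ γ) = 1 − |0.408 − 1.000| = 1 − 0.592 = 0.408
(α ≡ (β ⊕ γ)) ⊕ γ = min(1, 0.408 + 0.397) = min(1, 0.805) = 0.805
(¬¬δ ⊕ ((β ⊕ γ) ≡ α)) ⊙ ((α ≡ (β ⊕ γ)) ⊕ γ) = max(0, 0.806 + 0.805 − 1) = max(0, 0.611) = 0.611
¬((¬¬δ ⊕ ((β ⊕ γ) ≡ α)) ⊙ ((α ≡ (β ⊕ γ)) ⊕ γ)) = 1 − 0.611 = 0.389

0.389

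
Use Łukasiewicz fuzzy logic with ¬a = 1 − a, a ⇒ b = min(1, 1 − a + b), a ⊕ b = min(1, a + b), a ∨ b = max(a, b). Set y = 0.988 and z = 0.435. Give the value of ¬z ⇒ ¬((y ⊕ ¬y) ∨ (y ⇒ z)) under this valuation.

0.435

¬z = 1 − 0.435 = 0.565
¬y = 1 − 0.988 = 0.012
y ⊕ ¬y = min(1, 0.988 + 0.012) = min(1, 1.000) = 1.000
y ⇒ z = min(1, 1 − 0.988 + 0.435) = min(1, 0.447) = 0.447
(y ⊕ ¬y) ∨ (y ⇒ z) = max(1.000, 0.447) = 1.000
¬((y ⊕ ¬y) ∨ (y ⇒ z)) = 1 − 1.000 = 0.000
¬z ⇒ ¬((y ⊕ ¬y) ∨ (y ⇒ z)) = min(1, 1 − 0.565 + 0.000) = min(1, 0.435) = 0.435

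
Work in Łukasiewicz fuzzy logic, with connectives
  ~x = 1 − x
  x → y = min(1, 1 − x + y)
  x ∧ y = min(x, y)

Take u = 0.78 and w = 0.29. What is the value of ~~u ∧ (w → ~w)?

~u = 1 − 0.78 = 0.22
~~u = 1 − 0.22 = 0.78
~w = 1 − 0.29 = 0.71
w → ~w = min(1, 1 − 0.29 + 0.71) = min(1, 1.42) = 1.00
~~u ∧ (w → ~w) = min(0.78, 1.00) = 0.78

0.78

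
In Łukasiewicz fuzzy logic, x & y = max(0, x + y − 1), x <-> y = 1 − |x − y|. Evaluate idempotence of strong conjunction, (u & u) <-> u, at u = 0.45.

u & u = max(0, 0.45 + 0.45 − 1) = max(0, -0.10) = 0.00
(u & u) <-> u = 1 − |0.00 − 0.45| = 1 − 0.45 = 0.55
(The value 0.55 < 1 shows this instance is not satisfied; fails in Ł∞ since a ⊗ a = max(0, 2a−1) ≠ a in general.)

0.55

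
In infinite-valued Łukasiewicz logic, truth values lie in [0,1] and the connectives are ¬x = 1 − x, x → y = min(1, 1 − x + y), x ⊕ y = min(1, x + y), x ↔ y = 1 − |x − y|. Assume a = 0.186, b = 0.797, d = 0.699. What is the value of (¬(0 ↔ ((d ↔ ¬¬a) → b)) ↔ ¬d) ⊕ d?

1.000

¬a = 1 − 0.186 = 0.814
¬¬a = 1 − 0.814 = 0.186
d ↔ ¬¬a = 1 − |0.699 − 0.186| = 1 − 0.513 = 0.487
(d ↔ ¬¬a) → b = min(1, 1 − 0.487 + 0.797) = min(1, 1.310) = 1.000
0 ↔ ((d ↔ ¬¬a) → b) = 1 − |0.000 − 1.000| = 1 − 1.000 = 0.000
¬(0 ↔ ((d ↔ ¬¬a) → b)) = 1 − 0.000 = 1.000
¬d = 1 − 0.699 = 0.301
¬(0 ↔ ((d ↔ ¬¬a) → b)) ↔ ¬d = 1 − |1.000 − 0.301| = 1 − 0.699 = 0.301
(¬(0 ↔ ((d ↔ ¬¬a) → b)) ↔ ¬d) ⊕ d = min(1, 0.301 + 0.699) = min(1, 1.000) = 1.000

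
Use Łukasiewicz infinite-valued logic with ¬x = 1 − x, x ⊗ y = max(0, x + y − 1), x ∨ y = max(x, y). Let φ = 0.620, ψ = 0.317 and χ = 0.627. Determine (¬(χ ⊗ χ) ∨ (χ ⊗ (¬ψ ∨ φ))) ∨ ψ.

χ ⊗ χ = max(0, 0.627 + 0.627 − 1) = max(0, 0.254) = 0.254
¬(χ ⊗ χ) = 1 − 0.254 = 0.746
¬ψ = 1 − 0.317 = 0.683
¬ψ ∨ φ = max(0.683, 0.620) = 0.683
χ ⊗ (¬ψ ∨ φ) = max(0, 0.627 + 0.683 − 1) = max(0, 0.310) = 0.310
¬(χ ⊗ χ) ∨ (χ ⊗ (¬ψ ∨ φ)) = max(0.746, 0.310) = 0.746
(¬(χ ⊗ χ) ∨ (χ ⊗ (¬ψ ∨ φ))) ∨ ψ = max(0.746, 0.317) = 0.746

0.746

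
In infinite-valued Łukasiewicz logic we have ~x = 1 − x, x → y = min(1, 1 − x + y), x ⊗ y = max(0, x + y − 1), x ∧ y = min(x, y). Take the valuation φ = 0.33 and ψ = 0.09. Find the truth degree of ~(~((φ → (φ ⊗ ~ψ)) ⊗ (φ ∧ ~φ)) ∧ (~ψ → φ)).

0.58

~ψ = 1 − 0.09 = 0.91
φ ⊗ ~ψ = max(0, 0.33 + 0.91 − 1) = max(0, 0.24) = 0.24
φ → (φ ⊗ ~ψ) = min(1, 1 − 0.33 + 0.24) = min(1, 0.91) = 0.91
~φ = 1 − 0.33 = 0.67
φ ∧ ~φ = min(0.33, 0.67) = 0.33
(φ → (φ ⊗ ~ψ)) ⊗ (φ ∧ ~φ) = max(0, 0.91 + 0.33 − 1) = max(0, 0.24) = 0.24
~((φ → (φ ⊗ ~ψ)) ⊗ (φ ∧ ~φ)) = 1 − 0.24 = 0.76
~ψ → φ = min(1, 1 − 0.91 + 0.33) = min(1, 0.42) = 0.42
~((φ → (φ ⊗ ~ψ)) ⊗ (φ ∧ ~φ)) ∧ (~ψ → φ) = min(0.76, 0.42) = 0.42
~(~((φ → (φ ⊗ ~ψ)) ⊗ (φ ∧ ~φ)) ∧ (~ψ → φ)) = 1 − 0.42 = 0.58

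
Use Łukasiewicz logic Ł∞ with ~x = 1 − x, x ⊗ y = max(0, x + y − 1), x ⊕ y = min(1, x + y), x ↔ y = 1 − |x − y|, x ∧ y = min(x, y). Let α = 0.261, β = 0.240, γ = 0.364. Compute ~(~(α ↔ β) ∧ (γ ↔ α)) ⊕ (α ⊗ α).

α ↔ β = 1 − |0.261 − 0.240| = 1 − 0.021 = 0.979
~(α ↔ β) = 1 − 0.979 = 0.021
γ ↔ α = 1 − |0.364 − 0.261| = 1 − 0.103 = 0.897
~(α ↔ β) ∧ (γ ↔ α) = min(0.021, 0.897) = 0.021
~(~(α ↔ β) ∧ (γ ↔ α)) = 1 − 0.021 = 0.979
α ⊗ α = max(0, 0.261 + 0.261 − 1) = max(0, -0.478) = 0.000
~(~(α ↔ β) ∧ (γ ↔ α)) ⊕ (α ⊗ α) = min(1, 0.979 + 0.000) = min(1, 0.979) = 0.979

0.979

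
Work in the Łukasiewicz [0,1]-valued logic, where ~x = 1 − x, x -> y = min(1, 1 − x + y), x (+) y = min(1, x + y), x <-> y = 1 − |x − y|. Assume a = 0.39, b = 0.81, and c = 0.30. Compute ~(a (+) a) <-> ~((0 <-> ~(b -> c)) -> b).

0.78

a (+) a = min(1, 0.39 + 0.39) = min(1, 0.78) = 0.78
~(a (+) a) = 1 − 0.78 = 0.22
b -> c = min(1, 1 − 0.81 + 0.30) = min(1, 0.49) = 0.49
~(b -> c) = 1 − 0.49 = 0.51
0 <-> ~(b -> c) = 1 − |0.00 − 0.51| = 1 − 0.51 = 0.49
(0 <-> ~(b -> c)) -> b = min(1, 1 − 0.49 + 0.81) = min(1, 1.32) = 1.00
~((0 <-> ~(b -> c)) -> b) = 1 − 1.00 = 0.00
~(a (+) a) <-> ~((0 <-> ~(b -> c)) -> b) = 1 − |0.22 − 0.00| = 1 − 0.22 = 0.78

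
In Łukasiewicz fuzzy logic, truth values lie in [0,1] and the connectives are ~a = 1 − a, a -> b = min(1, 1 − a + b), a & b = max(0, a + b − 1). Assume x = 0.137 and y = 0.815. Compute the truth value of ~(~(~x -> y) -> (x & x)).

0.048

~x = 1 − 0.137 = 0.863
~x -> y = min(1, 1 − 0.863 + 0.815) = min(1, 0.952) = 0.952
~(~x -> y) = 1 − 0.952 = 0.048
x & x = max(0, 0.137 + 0.137 − 1) = max(0, -0.726) = 0.000
~(~x -> y) -> (x & x) = min(1, 1 − 0.048 + 0.000) = min(1, 0.952) = 0.952
~(~(~x -> y) -> (x & x)) = 1 − 0.952 = 0.048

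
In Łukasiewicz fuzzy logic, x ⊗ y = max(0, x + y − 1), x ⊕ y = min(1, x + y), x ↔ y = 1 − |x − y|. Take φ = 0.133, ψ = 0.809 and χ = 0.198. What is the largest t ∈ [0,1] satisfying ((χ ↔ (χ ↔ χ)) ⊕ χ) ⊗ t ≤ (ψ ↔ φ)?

0.928

χ ↔ χ = 1 − |0.198 − 0.198| = 1 − 0.000 = 1.000
χ ↔ (χ ↔ χ) = 1 − |0.198 − 1.000| = 1 − 0.802 = 0.198
(χ ↔ (χ ↔ χ)) ⊕ χ = min(1, 0.198 + 0.198) = min(1, 0.396) = 0.396
So the left factor is (χ ↔ (χ ↔ χ)) ⊕ χ = 0.396.
ψ ↔ φ = 1 − |0.809 − 0.133| = 1 − 0.676 = 0.324
So the right-hand bound is ψ ↔ φ = 0.324.
The residuum of the Łukasiewicz t-norm gives the supremum: min(1, 1 − 0.396 + 0.324).
1 − 0.396 + 0.324 = 0.928, so t = min(1, 0.928) = 0.928.
Check: 0.396 ⊗ 0.928 = max(0, 0.324) = 0.324 ≤ 0.324.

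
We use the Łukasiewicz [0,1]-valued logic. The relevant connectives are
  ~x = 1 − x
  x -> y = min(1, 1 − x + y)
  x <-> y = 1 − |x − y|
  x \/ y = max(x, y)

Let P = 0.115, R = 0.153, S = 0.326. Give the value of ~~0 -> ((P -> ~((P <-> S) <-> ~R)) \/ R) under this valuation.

1.000

~0 = 1 − 0.000 = 1.000
~~0 = 1 − 1.000 = 0.000
P <-> S = 1 − |0.115 − 0.326| = 1 − 0.211 = 0.789
~R = 1 − 0.153 = 0.847
(P <-> S) <-> ~R = 1 − |0.789 − 0.847| = 1 − 0.058 = 0.942
~((P <-> S) <-> ~R) = 1 − 0.942 = 0.058
P -> ~((P <-> S) <-> ~R) = min(1, 1 − 0.115 + 0.058) = min(1, 0.943) = 0.943
(P -> ~((P <-> S) <-> ~R)) \/ R = max(0.943, 0.153) = 0.943
~~0 -> ((P -> ~((P <-> S) <-> ~R)) \/ R) = min(1, 1 − 0.000 + 0.943) = min(1, 1.943) = 1.000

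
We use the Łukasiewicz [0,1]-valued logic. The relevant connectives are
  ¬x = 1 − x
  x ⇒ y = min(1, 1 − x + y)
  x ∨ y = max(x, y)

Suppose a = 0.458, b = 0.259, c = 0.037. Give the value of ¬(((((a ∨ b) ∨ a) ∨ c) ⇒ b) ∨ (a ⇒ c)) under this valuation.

0.199

a ∨ b = max(0.458, 0.259) = 0.458
(a ∨ b) ∨ a = max(0.458, 0.458) = 0.458
((a ∨ b) ∨ a) ∨ c = max(0.458, 0.037) = 0.458
(((a ∨ b) ∨ a) ∨ c) ⇒ b = min(1, 1 − 0.458 + 0.259) = min(1, 0.801) = 0.801
a ⇒ c = min(1, 1 − 0.458 + 0.037) = min(1, 0.579) = 0.579
((((a ∨ b) ∨ a) ∨ c) ⇒ b) ∨ (a ⇒ c) = max(0.801, 0.579) = 0.801
¬(((((a ∨ b) ∨ a) ∨ c) ⇒ b) ∨ (a ⇒ c)) = 1 − 0.801 = 0.199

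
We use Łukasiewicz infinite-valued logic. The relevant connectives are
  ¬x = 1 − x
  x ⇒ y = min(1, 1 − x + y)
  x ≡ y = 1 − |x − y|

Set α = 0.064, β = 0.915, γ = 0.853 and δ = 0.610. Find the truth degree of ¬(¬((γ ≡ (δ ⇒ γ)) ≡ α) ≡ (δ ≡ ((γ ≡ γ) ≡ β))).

δ ⇒ γ = min(1, 1 − 0.610 + 0.853) = min(1, 1.243) = 1.000
γ ≡ (δ ⇒ γ) = 1 − |0.853 − 1.000| = 1 − 0.147 = 0.853
(γ ≡ (δ ⇒ γ)) ≡ α = 1 − |0.853 − 0.064| = 1 − 0.789 = 0.211
¬((γ ≡ (δ ⇒ γ)) ≡ α) = 1 − 0.211 = 0.789
γ ≡ γ = 1 − |0.853 − 0.853| = 1 − 0.000 = 1.000
(γ ≡ γ) ≡ β = 1 − |1.000 − 0.915| = 1 − 0.085 = 0.915
δ ≡ ((γ ≡ γ) ≡ β) = 1 − |0.610 − 0.915| = 1 − 0.305 = 0.695
¬((γ ≡ (δ ⇒ γ)) ≡ α) ≡ (δ ≡ ((γ ≡ γ) ≡ β)) = 1 − |0.789 − 0.695| = 1 − 0.094 = 0.906
¬(¬((γ ≡ (δ ⇒ γ)) ≡ α) ≡ (δ ≡ ((γ ≡ γ) ≡ β))) = 1 − 0.906 = 0.094

0.094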